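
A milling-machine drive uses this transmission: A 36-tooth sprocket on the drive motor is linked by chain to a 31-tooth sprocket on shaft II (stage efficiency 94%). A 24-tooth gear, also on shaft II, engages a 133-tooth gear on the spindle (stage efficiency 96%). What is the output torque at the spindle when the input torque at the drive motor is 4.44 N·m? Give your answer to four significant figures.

Chain: ratio = 31/36 = 0.86111; torque at shaft II = 4.44 × 0.86111 × 0.94 = 3.5939 N·m.
Gear mesh: ratio = 133/24 = 5.5417; torque at the spindle = 3.5939 × 5.5417 × 0.96 = 19.12 N·m.

19.12 N·m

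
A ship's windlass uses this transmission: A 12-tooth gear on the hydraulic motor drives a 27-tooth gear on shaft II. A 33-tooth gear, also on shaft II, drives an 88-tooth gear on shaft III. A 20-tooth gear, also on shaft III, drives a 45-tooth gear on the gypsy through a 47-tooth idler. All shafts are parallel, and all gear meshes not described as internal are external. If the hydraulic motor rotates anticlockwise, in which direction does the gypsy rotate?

anticlockwise

the hydraulic motor → shaft II: external mesh, 1 reversal → CW.
shaft II → shaft III: external mesh, 1 reversal → CCW.
shaft III → the gypsy: driver → idler → driven is 2 external meshes, 2 reversals → CCW.
4 reversals in total — an even number — so the gypsy turns the same way as the hydraulic motor.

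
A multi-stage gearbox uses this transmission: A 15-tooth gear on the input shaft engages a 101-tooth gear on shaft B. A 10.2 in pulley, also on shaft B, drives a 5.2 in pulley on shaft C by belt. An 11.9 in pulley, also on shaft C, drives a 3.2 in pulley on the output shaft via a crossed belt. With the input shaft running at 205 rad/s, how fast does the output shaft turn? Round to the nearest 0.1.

222.1 rad/s

gear mesh 101/15 = 6.7333 → 205/6.7333 = 30.446 rad/s
belt 5.2/10.2 = 0.5098 → 30.446/0.5098 = 59.72 rad/s
belt 3.2/11.9 = 0.26891 → 59.72/0.26891 = 222.08 rad/s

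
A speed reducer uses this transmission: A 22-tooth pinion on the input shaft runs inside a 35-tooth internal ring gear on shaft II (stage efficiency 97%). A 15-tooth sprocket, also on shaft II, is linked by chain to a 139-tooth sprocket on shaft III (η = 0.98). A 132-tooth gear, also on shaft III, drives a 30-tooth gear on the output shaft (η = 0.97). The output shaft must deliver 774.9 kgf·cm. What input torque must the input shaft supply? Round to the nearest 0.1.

Overall ratio R = 1.5909 × 9.2667 × 0.22727 = 3.3506; overall efficiency η = 0.97 × 0.98 × 0.97 = 0.9221.
Input torque = output torque / (R × η) = 774.9 / (3.3506 × 0.9221) = 250.82 kgf·cm.

250.8 kgf·cm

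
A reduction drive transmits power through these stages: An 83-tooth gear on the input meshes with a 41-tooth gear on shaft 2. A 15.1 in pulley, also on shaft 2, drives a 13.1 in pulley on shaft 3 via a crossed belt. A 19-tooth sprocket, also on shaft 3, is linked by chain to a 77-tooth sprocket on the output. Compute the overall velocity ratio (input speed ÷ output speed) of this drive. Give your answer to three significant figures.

1.74

Each stage contributes driven/driver: gear mesh 41/83 = 0.49398, belt 13.1/15.1 = 0.86755, chain 77/19 = 4.0526.
Overall: 0.49398 × 0.86755 × 4.0526 = 1.7367.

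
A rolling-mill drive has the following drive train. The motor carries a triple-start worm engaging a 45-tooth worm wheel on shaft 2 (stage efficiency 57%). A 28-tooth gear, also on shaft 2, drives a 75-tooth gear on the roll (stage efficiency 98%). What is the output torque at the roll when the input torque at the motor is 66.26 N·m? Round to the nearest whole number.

worm 45/3 = 15 → τ = 66.26·15·0.57 = 566.52 N·m
gear mesh 75/28 = 2.6786 → τ = 566.52·2.6786·0.98 = 1487.1 N·m

1487 N·m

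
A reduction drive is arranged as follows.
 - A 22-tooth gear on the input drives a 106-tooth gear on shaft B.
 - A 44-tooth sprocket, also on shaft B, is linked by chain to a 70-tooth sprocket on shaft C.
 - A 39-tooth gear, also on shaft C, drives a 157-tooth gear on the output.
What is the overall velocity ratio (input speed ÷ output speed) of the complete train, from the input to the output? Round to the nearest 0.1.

Each stage contributes driven/driver: gear mesh 106/22 = 4.8182, chain 70/44 = 1.5909, gear mesh 157/39 = 4.0256.
Overall: 4.8182 × 1.5909 × 4.0256 = 30.858.

30.9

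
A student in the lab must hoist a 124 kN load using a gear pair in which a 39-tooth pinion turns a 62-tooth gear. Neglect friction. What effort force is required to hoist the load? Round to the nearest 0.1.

78.0 kN

Gear pair MA = 62/39 = 1.5897.
Effort = load / MA = 124 / 1.5897 = 78 kN.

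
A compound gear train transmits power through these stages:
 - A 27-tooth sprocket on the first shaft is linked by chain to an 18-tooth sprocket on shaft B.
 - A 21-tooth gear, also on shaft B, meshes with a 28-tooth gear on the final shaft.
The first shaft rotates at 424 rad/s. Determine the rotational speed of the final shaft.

477 rad/s

the first shaft → shaft B (chain, 18/27): 424 ÷ 0.66667 = 636 rad/s
shaft B → the final shaft (gear mesh, 28/21): 636 ÷ 1.3333 = 477 rad/s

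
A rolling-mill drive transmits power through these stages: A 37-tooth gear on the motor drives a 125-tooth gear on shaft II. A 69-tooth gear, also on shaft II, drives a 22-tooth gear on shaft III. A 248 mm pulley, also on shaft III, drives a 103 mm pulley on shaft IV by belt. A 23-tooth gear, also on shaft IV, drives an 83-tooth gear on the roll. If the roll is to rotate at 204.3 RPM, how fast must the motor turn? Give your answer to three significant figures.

330 RPM

Overall ratio R = 3.3784 × 0.31884 × 0.41532 × 3.6087 = 1.6144.
Required input speed = output speed × R = 204.3 × 1.6144 = 329.83 RPM.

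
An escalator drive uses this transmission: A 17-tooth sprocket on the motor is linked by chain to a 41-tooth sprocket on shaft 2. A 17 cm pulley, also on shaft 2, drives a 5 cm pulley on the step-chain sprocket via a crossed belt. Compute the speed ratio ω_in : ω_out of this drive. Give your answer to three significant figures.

0.709

Each stage contributes driven/driver: chain 41/17 = 2.4118, belt 5/17 = 0.29412.
Overall: 2.4118 × 0.29412 = 0.70934.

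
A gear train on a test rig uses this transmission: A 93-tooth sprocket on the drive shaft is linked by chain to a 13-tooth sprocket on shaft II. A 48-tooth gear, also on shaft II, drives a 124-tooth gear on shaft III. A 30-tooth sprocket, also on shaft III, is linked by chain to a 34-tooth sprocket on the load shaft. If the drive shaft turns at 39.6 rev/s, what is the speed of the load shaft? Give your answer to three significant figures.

Chain: ratio = 13/93 = 0.13978, so shaft II turns at 39.6 / 0.13978 = 283.29 rev/s.
Gear mesh: ratio = 124/48 = 2.5833, so shaft III turns at 283.29 / 2.5833 = 109.66 rev/s.
Chain: ratio = 34/30 = 1.1333, so the load shaft turns at 109.66 / 1.1333 = 96.76 rev/s.

96.8 rev/s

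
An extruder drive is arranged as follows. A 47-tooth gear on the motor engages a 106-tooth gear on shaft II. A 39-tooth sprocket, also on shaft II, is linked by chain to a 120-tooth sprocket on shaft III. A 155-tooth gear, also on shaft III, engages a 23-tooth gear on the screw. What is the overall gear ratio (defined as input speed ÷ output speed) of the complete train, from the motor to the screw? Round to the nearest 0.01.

1.03

Each stage contributes driven/driver: gear mesh 106/47 = 2.2553, chain 120/39 = 3.0769, gear mesh 23/155 = 0.14839.
Overall: 2.2553 × 3.0769 × 0.14839 = 1.0297.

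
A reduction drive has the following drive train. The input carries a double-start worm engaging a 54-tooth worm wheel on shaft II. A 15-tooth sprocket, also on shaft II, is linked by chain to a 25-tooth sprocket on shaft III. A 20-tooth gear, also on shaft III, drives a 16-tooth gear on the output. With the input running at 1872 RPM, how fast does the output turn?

Worm: ratio = 54/2 = 27, so shaft II turns at 1872 / 27 = 69.333 RPM.
Chain: ratio = 25/15 = 1.6667, so shaft III turns at 69.333 / 1.6667 = 41.6 RPM.
Gear mesh: ratio = 16/20 = 0.8, so the output turns at 41.6 / 0.8 = 52 RPM.

52 RPM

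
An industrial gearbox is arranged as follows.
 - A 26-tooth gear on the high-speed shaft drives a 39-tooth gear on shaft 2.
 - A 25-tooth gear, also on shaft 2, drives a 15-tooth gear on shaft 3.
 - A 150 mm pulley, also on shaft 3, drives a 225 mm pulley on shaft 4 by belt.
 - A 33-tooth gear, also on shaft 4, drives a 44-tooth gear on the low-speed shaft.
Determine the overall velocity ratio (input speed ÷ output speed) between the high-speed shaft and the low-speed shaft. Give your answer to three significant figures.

1.80

Each stage contributes driven/driver: gear mesh 39/26 = 1.5, gear mesh 15/25 = 0.6, belt 225/150 = 1.5, gear mesh 44/33 = 1.3333.
Overall: 1.5 × 0.6 × 1.5 × 1.3333 = 1.8.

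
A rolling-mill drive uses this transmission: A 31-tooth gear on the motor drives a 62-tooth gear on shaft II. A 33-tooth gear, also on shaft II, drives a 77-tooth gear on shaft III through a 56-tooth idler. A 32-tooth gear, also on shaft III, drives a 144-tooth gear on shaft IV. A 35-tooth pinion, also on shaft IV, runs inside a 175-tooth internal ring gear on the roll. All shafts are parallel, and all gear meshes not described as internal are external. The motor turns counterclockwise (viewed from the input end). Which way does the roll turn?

the motor → shaft II: external mesh, 1 reversal → CW.
shaft II → shaft III: driver → idler → driven is 2 external meshes, 2 reversals → CW.
shaft III → shaft IV: external mesh, 1 reversal → CCW.
shaft IV → the roll: internal mesh, same direction → CCW.
4 reversals in total — an even number — so the roll turns the same way as the motor.

counterclockwise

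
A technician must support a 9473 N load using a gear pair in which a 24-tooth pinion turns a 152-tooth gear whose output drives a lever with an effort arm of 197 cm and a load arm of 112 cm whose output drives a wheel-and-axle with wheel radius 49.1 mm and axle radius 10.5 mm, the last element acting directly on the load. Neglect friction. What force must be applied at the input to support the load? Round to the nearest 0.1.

Gear pair MA = 152/24 = 6.3333.
Lever MA = effort arm / load arm = 197/112 = 1.7589.
Wheel-and-axle MA = R/r = 49.1/10.5 = 4.6762.
Combined ideal MA = 6.3333 × 1.7589 × 4.6762 = 52.092.
Effort = load / MA = 9473 / 52.092 = 181.85 N.

181.9 N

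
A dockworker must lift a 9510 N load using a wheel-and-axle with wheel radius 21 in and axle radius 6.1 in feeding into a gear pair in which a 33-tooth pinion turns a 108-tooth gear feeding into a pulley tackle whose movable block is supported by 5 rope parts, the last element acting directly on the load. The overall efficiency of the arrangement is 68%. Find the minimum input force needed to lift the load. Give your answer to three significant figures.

248 N

Wheel-and-axle MA = R/r = 21/6.1 = 3.4426.
Gear pair MA = 108/33 = 3.2727.
Block-and-tackle MA = number of supporting rope parts = 5.
Combined ideal MA = 3.4426 × 3.2727 × 5 = 56.334.
Actual MA = 56.334 × 0.68 = 38.307.
Effort = load / actual MA = 9510 / 38.307 = 248.26 N.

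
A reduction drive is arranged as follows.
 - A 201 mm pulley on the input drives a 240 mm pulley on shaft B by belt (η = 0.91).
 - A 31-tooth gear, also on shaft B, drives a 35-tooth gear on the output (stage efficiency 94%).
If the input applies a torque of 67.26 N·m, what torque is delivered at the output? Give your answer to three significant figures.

belt 240/201 = 1.194 → τ = 67.26·1.194·0.91 = 73.083 N·m
gear mesh 35/31 = 1.129 → τ = 73.083·1.129·0.94 = 77.562 N·m

77.6 N·m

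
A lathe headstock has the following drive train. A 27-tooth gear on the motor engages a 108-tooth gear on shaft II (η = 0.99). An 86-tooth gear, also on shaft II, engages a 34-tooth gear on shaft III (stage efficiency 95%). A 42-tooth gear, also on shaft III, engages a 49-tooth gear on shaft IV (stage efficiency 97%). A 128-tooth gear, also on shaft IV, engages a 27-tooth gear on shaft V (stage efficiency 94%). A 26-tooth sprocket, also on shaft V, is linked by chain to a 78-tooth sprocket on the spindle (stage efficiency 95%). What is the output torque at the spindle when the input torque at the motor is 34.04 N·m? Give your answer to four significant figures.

After the gear mesh (108/27): 34.04 × 4 × 0.99 = 134.8 N·m
After the gear mesh (34/86): 134.8 × 0.39535 × 0.95 = 50.628 N·m
After the gear mesh (49/42): 50.628 × 1.1667 × 0.97 = 57.294 N·m
After the gear mesh (27/128): 57.294 × 0.21094 × 0.94 = 11.36 N·m
After the chain (78/26): 11.36 × 3 × 0.95 = 32.377 N·m

32.38 N·m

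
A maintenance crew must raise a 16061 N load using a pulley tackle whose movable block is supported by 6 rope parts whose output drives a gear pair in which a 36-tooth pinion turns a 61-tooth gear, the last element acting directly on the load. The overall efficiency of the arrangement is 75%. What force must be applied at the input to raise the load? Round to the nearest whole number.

2106 N

Block-and-tackle MA = number of supporting rope parts = 6.
Gear pair MA = 61/36 = 1.6944.
Combined ideal MA = 6 × 1.6944 = 10.167.
Actual MA = 10.167 × 0.75 = 7.625.
Effort = load / actual MA = 16061 / 7.625 = 2106.4 N.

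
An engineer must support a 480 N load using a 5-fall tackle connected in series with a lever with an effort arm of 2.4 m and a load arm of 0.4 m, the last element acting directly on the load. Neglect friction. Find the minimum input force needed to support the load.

16 N

Block-and-tackle MA = number of supporting rope parts = 5.
Lever MA = effort arm / load arm = 2.4/0.4 = 6.
Combined ideal MA = 5 × 6 = 30.
Effort = load / MA = 480 / 30 = 16 N.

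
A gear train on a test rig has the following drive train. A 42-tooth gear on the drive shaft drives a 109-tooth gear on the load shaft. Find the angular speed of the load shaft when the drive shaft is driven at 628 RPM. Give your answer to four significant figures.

gear mesh 109/42 = 2.5952 → 628/2.5952 = 241.98 RPM

242.0 RPM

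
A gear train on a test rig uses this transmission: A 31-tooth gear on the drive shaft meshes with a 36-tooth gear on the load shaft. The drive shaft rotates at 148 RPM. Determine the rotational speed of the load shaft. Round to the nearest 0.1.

127.4 RPM

gear mesh 36/31 = 1.1613 → 148/1.1613 = 127.44 RPM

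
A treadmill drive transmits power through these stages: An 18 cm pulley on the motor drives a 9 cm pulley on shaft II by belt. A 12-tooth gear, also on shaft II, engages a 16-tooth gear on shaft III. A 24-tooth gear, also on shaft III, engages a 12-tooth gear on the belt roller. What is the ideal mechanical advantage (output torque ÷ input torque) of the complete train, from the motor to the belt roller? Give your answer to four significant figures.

Each stage contributes driven/driver: belt 9/18 = 0.5, gear mesh 16/12 = 1.3333, gear mesh 12/24 = 0.5.
Overall: 0.5 × 1.3333 × 0.5 = 0.33333.

0.3333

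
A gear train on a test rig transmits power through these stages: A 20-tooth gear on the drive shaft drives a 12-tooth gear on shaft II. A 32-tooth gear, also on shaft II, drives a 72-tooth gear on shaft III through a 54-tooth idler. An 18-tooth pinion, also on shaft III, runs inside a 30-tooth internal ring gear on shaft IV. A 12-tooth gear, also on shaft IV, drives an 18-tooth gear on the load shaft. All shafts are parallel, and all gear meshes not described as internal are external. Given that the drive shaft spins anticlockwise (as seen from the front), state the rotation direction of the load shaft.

the drive shaft → shaft II: external mesh, 1 reversal → CW.
shaft II → shaft III: driver → idler → driven is 2 external meshes, 2 reversals → CW.
shaft III → shaft IV: internal mesh, same direction → CW.
shaft IV → the load shaft: external mesh, 1 reversal → CCW.
4 reversals in total — an even number — so the load shaft turns the same way as the drive shaft.

anticlockwise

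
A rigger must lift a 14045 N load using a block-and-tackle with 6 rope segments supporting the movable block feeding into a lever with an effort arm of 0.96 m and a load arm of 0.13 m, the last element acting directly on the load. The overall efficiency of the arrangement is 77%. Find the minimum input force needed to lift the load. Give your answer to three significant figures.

Block-and-tackle MA = number of supporting rope parts = 6.
Lever MA = effort arm / load arm = 0.96/0.13 = 7.3846.
Combined ideal MA = 6 × 7.3846 = 44.308.
Actual MA = 44.308 × 0.77 = 34.117.
Effort = load / actual MA = 14045 / 34.117 = 411.67 N.

412 N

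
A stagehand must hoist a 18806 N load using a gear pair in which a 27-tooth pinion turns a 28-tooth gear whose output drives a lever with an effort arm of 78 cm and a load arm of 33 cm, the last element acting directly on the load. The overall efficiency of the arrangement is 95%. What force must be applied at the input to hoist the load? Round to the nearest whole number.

8076 N

Gear pair MA = 28/27 = 1.037.
Lever MA = effort arm / load arm = 78/33 = 2.3636.
Combined ideal MA = 1.037 × 2.3636 = 2.4512.
Actual MA = 2.4512 × 0.95 = 2.3286.
Effort = load / actual MA = 18806 / 2.3286 = 8076 N.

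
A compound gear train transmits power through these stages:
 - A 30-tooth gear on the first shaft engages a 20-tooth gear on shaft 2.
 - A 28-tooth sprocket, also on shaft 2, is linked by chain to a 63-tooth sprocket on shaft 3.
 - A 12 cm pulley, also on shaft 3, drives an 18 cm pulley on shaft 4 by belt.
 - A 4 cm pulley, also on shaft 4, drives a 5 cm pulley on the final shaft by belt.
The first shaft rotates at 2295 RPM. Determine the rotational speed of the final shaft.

816 RPM

Gear mesh: ratio = 20/30 = 0.66667, so shaft 2 turns at 2295 / 0.66667 = 3442.5 RPM.
Chain: ratio = 63/28 = 2.25, so shaft 3 turns at 3442.5 / 2.25 = 1530 RPM.
Belt: ratio = 18/12 = 1.5, so shaft 4 turns at 1530 / 1.5 = 1020 RPM.
Belt: ratio = 5/4 = 1.25, so the final shaft turns at 1020 / 1.25 = 816 RPM.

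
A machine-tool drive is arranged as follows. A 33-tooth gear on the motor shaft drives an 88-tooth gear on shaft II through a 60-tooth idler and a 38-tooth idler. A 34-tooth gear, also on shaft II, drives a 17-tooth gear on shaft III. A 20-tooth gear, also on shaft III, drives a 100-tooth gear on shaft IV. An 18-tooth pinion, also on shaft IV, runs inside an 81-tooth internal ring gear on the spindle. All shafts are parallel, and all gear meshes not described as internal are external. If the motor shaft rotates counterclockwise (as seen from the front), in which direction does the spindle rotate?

clockwise

the motor shaft → shaft II: driver → idler → idler → driven is 3 external meshes, 3 reversals → CW.
shaft II → shaft III: external mesh, 1 reversal → CCW.
shaft III → shaft IV: external mesh, 1 reversal → CW.
shaft IV → the spindle: internal mesh, same direction → CW.
5 reversals in total — an odd number — so the spindle turns opposite to the motor shaft.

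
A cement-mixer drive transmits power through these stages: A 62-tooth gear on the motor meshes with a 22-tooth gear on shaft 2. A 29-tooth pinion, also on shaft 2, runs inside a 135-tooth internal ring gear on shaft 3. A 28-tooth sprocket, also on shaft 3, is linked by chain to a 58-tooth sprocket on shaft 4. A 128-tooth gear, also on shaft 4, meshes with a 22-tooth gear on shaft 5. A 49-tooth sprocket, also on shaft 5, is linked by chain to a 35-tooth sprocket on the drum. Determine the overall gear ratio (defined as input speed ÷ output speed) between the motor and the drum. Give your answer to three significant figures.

Each stage contributes driven/driver: gear mesh 22/62 = 0.35484, internal gear 135/29 = 4.6552, chain 58/28 = 2.0714, gear mesh 22/128 = 0.17188, chain 35/49 = 0.71429.
Overall: 0.35484 × 4.6552 × 2.0714 × 0.17188 × 0.71429 = 0.42007.

0.420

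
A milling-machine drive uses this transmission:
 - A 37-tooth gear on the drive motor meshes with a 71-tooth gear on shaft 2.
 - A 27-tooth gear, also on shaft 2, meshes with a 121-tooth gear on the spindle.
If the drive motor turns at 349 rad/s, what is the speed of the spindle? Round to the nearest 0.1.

gear mesh 71/37 = 1.9189 → 349/1.9189 = 181.87 rad/s
gear mesh 121/27 = 4.4815 → 181.87/4.4815 = 40.583 rad/s

40.6 rad/s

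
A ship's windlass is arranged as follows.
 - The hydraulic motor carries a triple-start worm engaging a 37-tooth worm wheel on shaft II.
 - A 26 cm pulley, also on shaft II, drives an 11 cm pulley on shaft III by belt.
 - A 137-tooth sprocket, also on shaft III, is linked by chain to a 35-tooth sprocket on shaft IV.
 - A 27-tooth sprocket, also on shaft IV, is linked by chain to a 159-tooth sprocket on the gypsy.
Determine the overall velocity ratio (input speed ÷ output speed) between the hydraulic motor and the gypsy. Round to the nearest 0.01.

7.85

Each stage contributes driven/driver: worm 37/3 = 12.333, belt 11/26 = 0.42308, chain 35/137 = 0.25547, chain 159/27 = 5.8889.
Overall: 12.333 × 0.42308 × 0.25547 × 5.8889 = 7.8502.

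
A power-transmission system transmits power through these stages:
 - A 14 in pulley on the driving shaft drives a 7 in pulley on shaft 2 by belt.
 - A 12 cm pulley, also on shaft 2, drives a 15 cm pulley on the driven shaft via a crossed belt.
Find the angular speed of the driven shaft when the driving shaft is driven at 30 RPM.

48 RPM

Belt: ratio = 7/14 = 0.5, so shaft 2 turns at 30 / 0.5 = 60 RPM.
Belt: ratio = 15/12 = 1.25, so the driven shaft turns at 60 / 1.25 = 48 RPM.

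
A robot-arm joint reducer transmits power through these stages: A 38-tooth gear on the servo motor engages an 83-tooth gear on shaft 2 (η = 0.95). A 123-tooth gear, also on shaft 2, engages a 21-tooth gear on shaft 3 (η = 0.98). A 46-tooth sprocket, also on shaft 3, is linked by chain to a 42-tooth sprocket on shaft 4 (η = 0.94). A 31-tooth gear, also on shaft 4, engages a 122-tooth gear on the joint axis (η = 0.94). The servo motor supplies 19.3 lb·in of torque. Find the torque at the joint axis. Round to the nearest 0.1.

21.3 lb·in

After the gear mesh (83/38): 19.3 × 2.1842 × 0.95 = 40.047 lb·in
After the gear mesh (21/123): 40.047 × 0.17073 × 0.98 = 6.7006 lb·in
After the chain (42/46): 6.7006 × 0.91304 × 0.94 = 5.7509 lb·in
After the gear mesh (122/31): 5.7509 × 3.9355 × 0.94 = 21.275 lb·in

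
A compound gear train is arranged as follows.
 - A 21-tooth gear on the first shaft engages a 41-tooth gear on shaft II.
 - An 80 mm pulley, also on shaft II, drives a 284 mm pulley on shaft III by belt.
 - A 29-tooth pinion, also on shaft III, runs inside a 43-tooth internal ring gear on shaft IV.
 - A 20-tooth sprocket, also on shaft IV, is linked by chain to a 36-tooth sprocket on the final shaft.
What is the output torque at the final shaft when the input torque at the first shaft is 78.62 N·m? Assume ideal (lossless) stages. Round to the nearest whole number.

1454 N·m

Gear mesh: ratio = 41/21 = 1.9524; torque at shaft II = 78.62 × 1.9524 = 153.5 N·m.
Belt: ratio = 284/80 = 3.55; torque at shaft III = 153.5 × 3.55 = 544.91 N·m.
Internal gear: ratio = 43/29 = 1.4828; torque at shaft IV = 544.91 × 1.4828 = 807.97 N·m.
Chain: ratio = 36/20 = 1.8; torque at the final shaft = 807.97 × 1.8 = 1454.3 N·m.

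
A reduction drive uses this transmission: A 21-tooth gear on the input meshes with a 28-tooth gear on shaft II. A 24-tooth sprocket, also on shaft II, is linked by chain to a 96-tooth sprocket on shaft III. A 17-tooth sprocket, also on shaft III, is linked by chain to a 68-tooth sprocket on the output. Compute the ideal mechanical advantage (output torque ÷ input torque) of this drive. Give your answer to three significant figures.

21.3

Each stage contributes driven/driver: gear mesh 28/21 = 1.3333, chain 96/24 = 4, chain 68/17 = 4.
Overall: 1.3333 × 4 × 4 = 21.333.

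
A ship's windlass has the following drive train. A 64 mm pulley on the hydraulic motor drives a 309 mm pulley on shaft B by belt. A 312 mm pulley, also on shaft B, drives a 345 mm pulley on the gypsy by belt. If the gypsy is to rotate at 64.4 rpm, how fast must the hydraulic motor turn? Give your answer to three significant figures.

344 rpm

Overall ratio R = 4.8281 × 1.1058 = 5.3388.
Required input speed = output speed × R = 64.4 × 5.3388 = 343.82 rpm.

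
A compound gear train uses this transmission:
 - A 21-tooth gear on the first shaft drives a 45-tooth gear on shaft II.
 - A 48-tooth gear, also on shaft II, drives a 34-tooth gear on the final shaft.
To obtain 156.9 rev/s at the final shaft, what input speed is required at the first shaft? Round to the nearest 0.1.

238.2 rev/s

Overall ratio R = 2.1429 × 0.70833 = 1.5179.
Required input speed = output speed × R = 156.9 × 1.5179 = 238.15 rev/s.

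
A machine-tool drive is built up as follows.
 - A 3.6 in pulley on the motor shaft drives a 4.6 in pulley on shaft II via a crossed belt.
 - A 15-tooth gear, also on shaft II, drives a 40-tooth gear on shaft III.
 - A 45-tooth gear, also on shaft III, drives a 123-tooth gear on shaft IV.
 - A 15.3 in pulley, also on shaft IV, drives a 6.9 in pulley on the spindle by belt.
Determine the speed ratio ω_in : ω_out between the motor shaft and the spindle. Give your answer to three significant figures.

Each stage contributes driven/driver: belt 4.6/3.6 = 1.2778, gear mesh 40/15 = 2.6667, gear mesh 123/45 = 2.7333, belt 6.9/15.3 = 0.45098.
Overall: 1.2778 × 2.6667 × 2.7333 × 0.45098 = 4.2002.

4.20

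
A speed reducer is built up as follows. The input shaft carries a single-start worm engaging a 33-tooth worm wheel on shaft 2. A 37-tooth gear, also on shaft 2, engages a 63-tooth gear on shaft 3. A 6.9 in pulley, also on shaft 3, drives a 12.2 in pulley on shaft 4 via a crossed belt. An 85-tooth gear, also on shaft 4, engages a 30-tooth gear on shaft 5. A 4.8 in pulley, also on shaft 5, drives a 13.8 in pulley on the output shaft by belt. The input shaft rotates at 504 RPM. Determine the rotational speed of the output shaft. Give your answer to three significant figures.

the input shaft → shaft 2 (worm, 33/1): 504 ÷ 33 = 15.273 RPM
shaft 2 → shaft 3 (gear mesh, 63/37): 15.273 ÷ 1.7027 = 8.9697 RPM
shaft 3 → shaft 4 (belt, 12.2/6.9): 8.9697 ÷ 1.7681 = 5.073 RPM
shaft 4 → shaft 5 (gear mesh, 30/85): 5.073 ÷ 0.35294 = 14.374 RPM
shaft 5 → the output shaft (belt, 13.8/4.8): 14.374 ÷ 2.875 = 4.9995 RPM

5.00 RPM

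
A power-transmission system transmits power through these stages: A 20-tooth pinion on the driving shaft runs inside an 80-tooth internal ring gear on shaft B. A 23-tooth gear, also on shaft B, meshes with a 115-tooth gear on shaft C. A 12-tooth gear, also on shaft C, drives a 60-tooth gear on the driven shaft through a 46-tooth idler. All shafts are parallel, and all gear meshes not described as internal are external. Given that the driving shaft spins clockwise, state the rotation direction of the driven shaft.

counterclockwise

the driving shaft → shaft B: internal mesh, same direction → CW.
shaft B → shaft C: external mesh, 1 reversal → CCW.
shaft C → the driven shaft: driver → idler → driven is 2 external meshes, 2 reversals → CCW.
3 reversals in total — an odd number — so the driven shaft turns opposite to the driving shaft.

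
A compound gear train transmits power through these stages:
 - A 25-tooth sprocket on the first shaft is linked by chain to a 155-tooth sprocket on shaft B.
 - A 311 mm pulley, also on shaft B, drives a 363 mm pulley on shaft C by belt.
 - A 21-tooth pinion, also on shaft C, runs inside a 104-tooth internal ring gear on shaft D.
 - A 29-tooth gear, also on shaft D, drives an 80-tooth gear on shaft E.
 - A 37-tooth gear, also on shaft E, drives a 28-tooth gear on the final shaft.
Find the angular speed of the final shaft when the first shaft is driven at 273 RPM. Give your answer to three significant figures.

3.65 RPM

Chain: ratio = 155/25 = 6.2, so shaft B turns at 273 / 6.2 = 44.032 RPM.
Belt: ratio = 363/311 = 1.1672, so shaft C turns at 44.032 / 1.1672 = 37.725 RPM.
Internal gear: ratio = 104/21 = 4.9524, so shaft D turns at 37.725 / 4.9524 = 7.6175 RPM.
Gear mesh: ratio = 80/29 = 2.7586, so shaft E turns at 7.6175 / 2.7586 = 2.7613 RPM.
Gear mesh: ratio = 28/37 = 0.75676, so the final shaft turns at 2.7613 / 0.75676 = 3.6489 RPM.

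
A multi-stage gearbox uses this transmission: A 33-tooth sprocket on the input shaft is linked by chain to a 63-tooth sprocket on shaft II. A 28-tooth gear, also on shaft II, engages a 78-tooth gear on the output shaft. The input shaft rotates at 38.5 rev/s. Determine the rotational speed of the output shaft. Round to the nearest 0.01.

7.24 rev/s

the input shaft → shaft II (chain, 63/33): 38.5 ÷ 1.9091 = 20.167 rev/s
shaft II → the output shaft (gear mesh, 78/28): 20.167 ÷ 2.7857 = 7.2393 rev/s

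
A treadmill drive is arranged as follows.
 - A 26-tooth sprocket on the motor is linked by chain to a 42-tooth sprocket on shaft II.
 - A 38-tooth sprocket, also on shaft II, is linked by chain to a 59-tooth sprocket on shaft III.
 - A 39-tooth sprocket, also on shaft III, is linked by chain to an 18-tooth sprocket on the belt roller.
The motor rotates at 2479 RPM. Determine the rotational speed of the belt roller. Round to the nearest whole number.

the motor → shaft II (chain, 42/26): 2479 ÷ 1.6154 = 1534.6 RPM
shaft II → shaft III (chain, 59/38): 1534.6 ÷ 1.5526 = 988.4 RPM
shaft III → the belt roller (chain, 18/39): 988.4 ÷ 0.46154 = 2141.5 RPM

2142 RPM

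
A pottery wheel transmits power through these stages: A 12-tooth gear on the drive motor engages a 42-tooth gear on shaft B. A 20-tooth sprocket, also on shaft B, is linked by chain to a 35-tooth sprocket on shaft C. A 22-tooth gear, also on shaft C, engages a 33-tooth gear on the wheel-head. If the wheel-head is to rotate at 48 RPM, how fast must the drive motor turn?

441 RPM

Overall ratio R = 3.5 × 1.75 × 1.5 = 9.1875.
Required input speed = output speed × R = 48 × 9.1875 = 441 RPM.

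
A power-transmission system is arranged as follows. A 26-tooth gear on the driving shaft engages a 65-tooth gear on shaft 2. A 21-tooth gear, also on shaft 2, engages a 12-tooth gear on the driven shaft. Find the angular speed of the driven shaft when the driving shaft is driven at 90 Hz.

Gear mesh: ratio = 65/26 = 2.5, so shaft 2 turns at 90 / 2.5 = 36 Hz.
Gear mesh: ratio = 12/21 = 0.57143, so the driven shaft turns at 36 / 0.57143 = 63 Hz.

63 Hz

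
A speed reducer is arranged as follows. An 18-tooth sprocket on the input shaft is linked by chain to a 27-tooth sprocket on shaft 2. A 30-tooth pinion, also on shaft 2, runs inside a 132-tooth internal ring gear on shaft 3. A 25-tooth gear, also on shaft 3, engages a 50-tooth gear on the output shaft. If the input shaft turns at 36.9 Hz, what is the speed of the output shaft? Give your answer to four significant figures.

Chain: ratio = 27/18 = 1.5, so shaft 2 turns at 36.9 / 1.5 = 24.6 Hz.
Internal gear: ratio = 132/30 = 4.4, so shaft 3 turns at 24.6 / 4.4 = 5.5909 Hz.
Gear mesh: ratio = 50/25 = 2, so the output shaft turns at 5.5909 / 2 = 2.7955 Hz.

2.795 Hz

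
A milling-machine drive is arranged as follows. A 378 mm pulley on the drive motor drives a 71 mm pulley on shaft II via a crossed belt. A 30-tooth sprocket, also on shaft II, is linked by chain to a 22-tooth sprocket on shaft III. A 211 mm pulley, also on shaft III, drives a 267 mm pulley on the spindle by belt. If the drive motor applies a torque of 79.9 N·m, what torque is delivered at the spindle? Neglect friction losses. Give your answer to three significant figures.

belt 71/378 = 0.18783 → τ = 79.9·0.18783 = 15.008 N·m
chain 22/30 = 0.73333 → τ = 15.008·0.73333 = 11.006 N·m
belt 267/211 = 1.2654 → τ = 11.006·1.2654 = 13.927 N·m

13.9 N·m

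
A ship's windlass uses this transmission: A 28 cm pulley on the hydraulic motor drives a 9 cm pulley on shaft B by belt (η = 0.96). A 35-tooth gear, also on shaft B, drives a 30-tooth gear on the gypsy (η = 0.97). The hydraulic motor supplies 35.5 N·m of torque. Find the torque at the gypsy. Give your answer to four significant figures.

9.108 N·m

After the belt (9/28): 35.5 × 0.32143 × 0.96 = 10.954 N·m
After the gear mesh (30/35): 10.954 × 0.85714 × 0.97 = 9.1077 N·m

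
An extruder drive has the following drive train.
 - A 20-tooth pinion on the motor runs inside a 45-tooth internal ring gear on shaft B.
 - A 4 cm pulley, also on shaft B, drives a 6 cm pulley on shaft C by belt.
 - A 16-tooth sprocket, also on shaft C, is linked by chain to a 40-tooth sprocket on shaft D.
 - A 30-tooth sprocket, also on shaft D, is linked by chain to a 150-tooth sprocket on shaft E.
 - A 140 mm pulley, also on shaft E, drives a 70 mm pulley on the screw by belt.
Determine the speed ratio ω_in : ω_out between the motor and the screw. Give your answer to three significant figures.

Each stage contributes driven/driver: internal gear 45/20 = 2.25, belt 6/4 = 1.5, chain 40/16 = 2.5, chain 150/30 = 5, belt 70/140 = 0.5.
Overall: 2.25 × 1.5 × 2.5 × 5 × 0.5 = 21.094.

21.1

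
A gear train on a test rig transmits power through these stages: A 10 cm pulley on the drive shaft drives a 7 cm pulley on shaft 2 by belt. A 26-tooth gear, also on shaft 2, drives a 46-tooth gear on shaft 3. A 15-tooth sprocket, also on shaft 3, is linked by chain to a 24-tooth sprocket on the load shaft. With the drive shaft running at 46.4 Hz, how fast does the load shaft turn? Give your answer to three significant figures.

belt 7/10 = 0.7 → 46.4/0.7 = 66.286 Hz
gear mesh 46/26 = 1.7692 → 66.286/1.7692 = 37.466 Hz
chain 24/15 = 1.6 → 37.466/1.6 = 23.416 Hz

23.4 Hz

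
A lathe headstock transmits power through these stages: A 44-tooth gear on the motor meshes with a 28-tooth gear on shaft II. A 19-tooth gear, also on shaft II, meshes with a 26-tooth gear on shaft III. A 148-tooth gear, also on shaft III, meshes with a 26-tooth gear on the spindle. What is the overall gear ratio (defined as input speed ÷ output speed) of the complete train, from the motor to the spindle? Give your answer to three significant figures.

Each stage contributes driven/driver: gear mesh 28/44 = 0.63636, gear mesh 26/19 = 1.3684, gear mesh 26/148 = 0.17568.
Overall: 0.63636 × 1.3684 × 0.17568 = 0.15298.

0.153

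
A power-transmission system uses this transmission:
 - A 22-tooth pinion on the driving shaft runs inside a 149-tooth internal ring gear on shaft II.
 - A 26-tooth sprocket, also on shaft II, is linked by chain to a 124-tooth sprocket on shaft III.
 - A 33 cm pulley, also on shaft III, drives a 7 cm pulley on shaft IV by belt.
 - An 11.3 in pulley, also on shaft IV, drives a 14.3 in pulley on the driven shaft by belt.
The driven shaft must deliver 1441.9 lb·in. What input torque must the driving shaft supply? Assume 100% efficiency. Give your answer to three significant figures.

166 lb·in

Overall ratio R = 6.7727 × 4.7692 × 0.21212 × 1.2655 = 8.6707.
Input torque = output torque / R = 1441.9 / 8.6707 = 166.3 lb·in.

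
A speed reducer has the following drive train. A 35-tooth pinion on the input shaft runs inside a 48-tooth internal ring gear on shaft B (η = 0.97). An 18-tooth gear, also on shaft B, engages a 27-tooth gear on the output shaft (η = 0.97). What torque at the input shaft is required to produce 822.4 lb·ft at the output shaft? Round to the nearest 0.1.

Overall ratio R = 1.3714 × 1.5 = 2.0571; overall efficiency η = 0.97 × 0.97 = 0.9409.
Input torque = output torque / (R × η) = 822.4 / (2.0571 × 0.9409) = 424.89 lb·ft.

424.9 lb·ft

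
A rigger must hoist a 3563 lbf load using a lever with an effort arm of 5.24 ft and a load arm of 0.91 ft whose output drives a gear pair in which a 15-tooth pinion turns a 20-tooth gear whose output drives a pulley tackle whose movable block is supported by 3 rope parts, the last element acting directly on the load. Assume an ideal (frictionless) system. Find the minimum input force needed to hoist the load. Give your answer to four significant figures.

Lever MA = effort arm / load arm = 5.24/0.91 = 5.7582.
Gear pair MA = 20/15 = 1.3333.
Block-and-tackle MA = number of supporting rope parts = 3.
Combined ideal MA = 5.7582 × 1.3333 × 3 = 23.033.
Effort = load / MA = 3563 / 23.033 = 154.69 lbf.

154.7 lbf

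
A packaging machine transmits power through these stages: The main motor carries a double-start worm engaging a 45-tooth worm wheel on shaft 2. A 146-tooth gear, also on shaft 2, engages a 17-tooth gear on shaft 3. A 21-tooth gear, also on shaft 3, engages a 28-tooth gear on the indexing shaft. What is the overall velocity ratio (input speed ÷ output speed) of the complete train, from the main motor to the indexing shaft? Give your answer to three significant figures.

Each stage contributes driven/driver: worm 45/2 = 22.5, gear mesh 17/146 = 0.11644, gear mesh 28/21 = 1.3333.
Overall: 22.5 × 0.11644 × 1.3333 = 3.4932.

3.49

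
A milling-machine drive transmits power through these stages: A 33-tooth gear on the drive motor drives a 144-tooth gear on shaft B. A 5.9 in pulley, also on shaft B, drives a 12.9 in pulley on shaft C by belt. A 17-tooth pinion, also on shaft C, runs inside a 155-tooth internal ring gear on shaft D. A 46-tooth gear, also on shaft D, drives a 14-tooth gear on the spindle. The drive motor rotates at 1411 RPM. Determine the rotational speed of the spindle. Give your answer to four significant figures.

gear mesh 144/33 = 4.3636 → 1411/4.3636 = 323.35 RPM
belt 12.9/5.9 = 2.1864 → 323.35/2.1864 = 147.89 RPM
internal gear 155/17 = 9.1176 → 147.89/9.1176 = 16.22 RPM
gear mesh 14/46 = 0.30435 → 16.22/0.30435 = 53.295 RPM

53.30 RPM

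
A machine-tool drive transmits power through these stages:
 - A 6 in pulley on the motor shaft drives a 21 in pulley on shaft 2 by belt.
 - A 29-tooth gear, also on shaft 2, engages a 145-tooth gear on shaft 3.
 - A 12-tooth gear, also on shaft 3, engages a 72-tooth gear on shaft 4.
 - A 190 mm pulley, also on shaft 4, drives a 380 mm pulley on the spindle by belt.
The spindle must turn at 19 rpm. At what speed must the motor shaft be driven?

3990 rpm

Overall ratio R = 3.5 × 5 × 6 × 2 = 210.
Required input speed = output speed × R = 19 × 210 = 3990 rpm.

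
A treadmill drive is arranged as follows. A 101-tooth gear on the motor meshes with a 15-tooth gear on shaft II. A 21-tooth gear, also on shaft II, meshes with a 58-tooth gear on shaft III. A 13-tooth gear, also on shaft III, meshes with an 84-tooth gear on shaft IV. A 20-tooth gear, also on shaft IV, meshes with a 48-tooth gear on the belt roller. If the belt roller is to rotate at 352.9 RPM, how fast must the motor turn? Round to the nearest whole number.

Overall ratio R = 0.14851 × 2.7619 × 6.4615 × 2.4 = 6.361.
Required input speed = output speed × R = 352.9 × 6.361 = 2244.8 RPM.

2245 RPM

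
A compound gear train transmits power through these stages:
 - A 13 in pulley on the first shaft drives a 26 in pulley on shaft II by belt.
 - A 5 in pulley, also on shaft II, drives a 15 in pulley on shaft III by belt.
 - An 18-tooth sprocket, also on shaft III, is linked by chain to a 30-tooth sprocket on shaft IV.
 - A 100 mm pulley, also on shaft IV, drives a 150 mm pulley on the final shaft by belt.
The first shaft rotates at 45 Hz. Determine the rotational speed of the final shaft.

the first shaft → shaft II (belt, 26/13): 45 ÷ 2 = 22.5 Hz
shaft II → shaft III (belt, 15/5): 22.5 ÷ 3 = 7.5 Hz
shaft III → shaft IV (chain, 30/18): 7.5 ÷ 1.6667 = 4.5 Hz
shaft IV → the final shaft (belt, 150/100): 4.5 ÷ 1.5 = 3 Hz

3 Hz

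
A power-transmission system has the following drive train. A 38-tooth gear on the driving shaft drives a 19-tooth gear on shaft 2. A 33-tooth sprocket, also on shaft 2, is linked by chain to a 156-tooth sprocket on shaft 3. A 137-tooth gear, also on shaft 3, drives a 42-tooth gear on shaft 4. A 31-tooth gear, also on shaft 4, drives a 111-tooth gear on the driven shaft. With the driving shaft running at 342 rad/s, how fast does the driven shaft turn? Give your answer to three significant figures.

gear mesh 19/38 = 0.5 → 342/0.5 = 684 rad/s
chain 156/33 = 4.7273 → 684/4.7273 = 144.69 rad/s
gear mesh 42/137 = 0.30657 → 144.69/0.30657 = 471.97 rad/s
gear mesh 111/31 = 3.5806 → 471.97/3.5806 = 131.81 rad/s

132 rad/s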